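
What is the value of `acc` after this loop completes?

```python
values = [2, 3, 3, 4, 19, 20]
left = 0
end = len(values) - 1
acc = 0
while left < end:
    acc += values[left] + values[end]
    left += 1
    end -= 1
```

Sum of pairs from ends
`acc` takes the values: 0 → 22 → 44 → 51

Answer: 51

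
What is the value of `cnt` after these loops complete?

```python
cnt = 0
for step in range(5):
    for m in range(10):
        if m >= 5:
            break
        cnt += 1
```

Inner breaks at 5, outer runs 5 times
`cnt` takes the values: 0 → 1 → 2 → 3 → 4 → 5 → 6 → 7 → 8 → 9 → 10 → 11 → 12 → 13 → 14 → 15 → 16 → 17 → 18 → 19 → 20 → 21 → 22 → 23 → 24 → 25

Answer: 25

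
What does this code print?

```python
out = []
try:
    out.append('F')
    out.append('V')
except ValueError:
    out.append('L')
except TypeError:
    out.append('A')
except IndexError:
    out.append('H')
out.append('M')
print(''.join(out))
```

Execution trace: 'F' (try body) → 'V' (try body, no exception) → 'M' (after the try/except). Output: FVM

Answer: FVM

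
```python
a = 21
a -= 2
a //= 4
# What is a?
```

Trace:
`a = 21` → a = 21
`a -= 2` → a = 19
`a //= 4` → a = 4
So a = 4

Answer: 4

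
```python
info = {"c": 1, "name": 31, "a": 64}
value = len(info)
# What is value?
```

Trace:
`info = {"c": 1, "name": 31, "a": 64}` → info = {'c': 1, 'name': 31, 'a': 64}
`value = len(info)` → value = 3
So value = 3

Answer: 3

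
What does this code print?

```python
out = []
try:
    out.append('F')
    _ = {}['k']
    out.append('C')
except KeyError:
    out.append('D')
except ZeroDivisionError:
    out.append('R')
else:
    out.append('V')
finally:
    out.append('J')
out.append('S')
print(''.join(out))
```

Execution trace: 'F' (try body) → 'D' (except KeyError) → 'J' (finally) → 'S' (after the try/except). Output: FDJS

Answer: FDJS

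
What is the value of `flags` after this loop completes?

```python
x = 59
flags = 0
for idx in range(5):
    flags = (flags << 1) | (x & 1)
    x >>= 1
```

Reverse lowest 5 bits of 59
`flags` takes the values: 0 → 1 → 3 → 6 → 13 → 27

Answer: 27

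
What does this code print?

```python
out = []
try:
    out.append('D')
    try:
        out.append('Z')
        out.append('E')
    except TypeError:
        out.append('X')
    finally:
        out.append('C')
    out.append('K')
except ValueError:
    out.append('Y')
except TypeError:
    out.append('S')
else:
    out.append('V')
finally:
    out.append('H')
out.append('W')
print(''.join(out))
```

Execution trace: 'D' (try body) → 'Z' (inner try body) → 'E' (inner try body, no exception) → 'C' (inner finally) → 'K' (try body, no exception) → 'V' (else) → 'H' (finally) → 'W' (after the try/except). Output: DZECKVHW

Answer: DZECKVHW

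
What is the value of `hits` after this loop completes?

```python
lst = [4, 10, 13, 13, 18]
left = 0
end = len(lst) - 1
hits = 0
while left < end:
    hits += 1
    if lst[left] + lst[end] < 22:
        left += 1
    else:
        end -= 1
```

Steps to find pair summing to 22
`hits` takes the values: 0 → 1 → 2 → 3 → 4

Answer: 4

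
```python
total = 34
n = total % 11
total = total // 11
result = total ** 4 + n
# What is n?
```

Trace:
`total = 34` → total = 34
`n = total % 11` → n = 1
`total = total // 11` → total = 3
`result = total ** 4 + n` → result = 82
So n = 1

Answer: 1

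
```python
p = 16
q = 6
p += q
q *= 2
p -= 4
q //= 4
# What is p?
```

Trace:
`p = 16` → p = 16
`q = 6` → q = 6
`p += q` → p = 22
`q *= 2` → q = 12
`p -= 4` → p = 18
`q //= 4` → q = 3
So p = 18

Answer: 18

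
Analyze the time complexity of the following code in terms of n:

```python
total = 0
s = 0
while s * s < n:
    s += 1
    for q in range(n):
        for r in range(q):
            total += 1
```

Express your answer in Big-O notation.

Each loop level contributes: √n × n × n. Multiplying the contributions gives O(n^2√n).

Answer: O(n^2√n)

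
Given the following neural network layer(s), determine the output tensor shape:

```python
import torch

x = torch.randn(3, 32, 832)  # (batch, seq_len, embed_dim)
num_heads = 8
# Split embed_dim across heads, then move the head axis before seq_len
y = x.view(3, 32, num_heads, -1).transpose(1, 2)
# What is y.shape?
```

Input: (3, 32, 832) -> head_dim = 832 // 8 = 104; after view: (3, 32, 8, 104) -> after transpose(1, 2): (3, 8, 32, 104) -> Output: (3, 8, 32, 104)

Answer: (3, 8, 32, 104)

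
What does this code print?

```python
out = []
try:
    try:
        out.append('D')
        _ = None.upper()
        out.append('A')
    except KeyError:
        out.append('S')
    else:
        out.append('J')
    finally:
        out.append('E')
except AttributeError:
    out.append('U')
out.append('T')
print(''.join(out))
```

Execution trace: 'D' (try body) → 'E' (finally) → 'U' (outer except AttributeError) → 'T' (after the try/except). Output: DEUT

Answer: DEUT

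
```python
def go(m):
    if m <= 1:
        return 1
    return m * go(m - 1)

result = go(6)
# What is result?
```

go(6) = 6 * 5 * 4 * 3 * 2 * 1 = 720

Answer: 720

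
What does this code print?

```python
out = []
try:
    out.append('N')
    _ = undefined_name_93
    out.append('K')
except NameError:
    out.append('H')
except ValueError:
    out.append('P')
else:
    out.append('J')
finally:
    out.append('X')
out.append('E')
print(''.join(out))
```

Execution trace: 'N' (try body) → 'H' (except NameError) → 'X' (finally) → 'E' (after the try/except). Output: NHXE

Answer: NHXE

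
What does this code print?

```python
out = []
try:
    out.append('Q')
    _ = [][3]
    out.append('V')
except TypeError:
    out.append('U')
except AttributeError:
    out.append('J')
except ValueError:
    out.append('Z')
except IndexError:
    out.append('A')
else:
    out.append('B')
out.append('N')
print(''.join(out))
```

Execution trace: 'Q' (try body) → 'A' (except IndexError) → 'N' (after the try/except). Output: QAN

Answer: QAN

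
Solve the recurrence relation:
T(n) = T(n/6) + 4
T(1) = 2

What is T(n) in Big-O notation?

Each step divides n by 6 and adds 4. After log_6(n) steps we reach T(1)=2. So T(n) = 4·log_6(n) + 2 = O(log n).

Answer: O(log n)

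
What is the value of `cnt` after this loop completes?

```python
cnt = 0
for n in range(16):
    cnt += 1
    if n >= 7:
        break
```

Loop breaks when n reaches 7, cnt is 8
`cnt` takes the values: 0 → 1 → 2 → 3 → 4 → 5 → 6 → 7 → 8

Answer: 8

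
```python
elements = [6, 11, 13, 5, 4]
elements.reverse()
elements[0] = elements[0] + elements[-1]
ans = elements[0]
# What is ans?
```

Trace:
`elements = [6, 11, 13, 5, 4]` → elements = [6, 11, 13, 5, 4]
`elements.reverse()` → elements = [4, 5, 13, 11, 6]
`elements[0] = elements[0] + elements[-1]` → elements = [10, 5, 13, 11, 6]
`ans = elements[0]` → ans = 10
So ans = 10

Answer: 10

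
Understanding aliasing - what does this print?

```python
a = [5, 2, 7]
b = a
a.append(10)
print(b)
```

Key concept: basic list aliasing.
Step by step:
`a = [5, 2, 7]` → a = [5, 2, 7]
`b = a` → b = [5, 2, 7] (same object as a)
`a.append(10)` → a = [5, 2, 7, 10] (same object as b); b = [5, 2, 7, 10] (same object as a)
`print(b)` → prints [5, 2, 7, 10]

Answer: [5, 2, 7, 10]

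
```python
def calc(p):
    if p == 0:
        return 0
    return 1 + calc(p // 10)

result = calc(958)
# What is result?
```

Count of digits of 958: 3

Answer: 3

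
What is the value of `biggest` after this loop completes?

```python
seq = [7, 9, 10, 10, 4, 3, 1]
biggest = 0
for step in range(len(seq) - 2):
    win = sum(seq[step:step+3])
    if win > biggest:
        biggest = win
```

Max sum of 3-element window in [7, 9, 10, 10, 4, 3, 1]
`biggest` takes the values: 0 → 26 → 29

Answer: 29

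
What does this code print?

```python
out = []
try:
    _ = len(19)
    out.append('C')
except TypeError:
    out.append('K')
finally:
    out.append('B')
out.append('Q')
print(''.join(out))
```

Execution trace: 'K' (except TypeError) → 'B' (finally) → 'Q' (after the try/except). Output: KBQ

Answer: KBQ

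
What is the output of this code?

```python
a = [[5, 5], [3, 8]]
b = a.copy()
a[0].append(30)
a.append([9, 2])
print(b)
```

Key concept: shallow copy with nested lists.
Step by step:
`a = [[5, 5], [3, 8]]` → a = [[5, 5], [3, 8]]
`b = a.copy()` → b = [[5, 5], [3, 8]]
`a[0].append(30)` → a = [[5, 5, 30], [3, 8]]; b = [[5, 5, 30], [3, 8]]
`a.append([9, 2])` → a = [[5, 5, 30], [3, 8], [9, 2]]
`print(b)` → prints [[5, 5, 30], [3, 8]]

Answer: [[5, 5, 30], [3, 8]]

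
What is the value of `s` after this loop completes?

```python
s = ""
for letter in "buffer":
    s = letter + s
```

Reverse 'buffer'
`s` takes the values: "" → "b" → "ub" → "fub" → "ffub" → "effub" → "reffub"

Answer: "reffub"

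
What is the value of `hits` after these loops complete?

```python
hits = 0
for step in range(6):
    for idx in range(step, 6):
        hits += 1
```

Upper triangle: 6 + 5 + ... + 1
`hits` takes the values: 0 → 1 → 2 → 3 → 4 → 5 → 6 → 7 → 8 → 9 → 10 → 11 → 12 → 13 → 14 → 15 → 16 → 17 → 18 → 19 → 20 → 21

Answer: 21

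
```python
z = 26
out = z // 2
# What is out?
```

Trace:
`z = 26` → z = 26
`out = z // 2` → out = 13
So out = 13

Answer: 13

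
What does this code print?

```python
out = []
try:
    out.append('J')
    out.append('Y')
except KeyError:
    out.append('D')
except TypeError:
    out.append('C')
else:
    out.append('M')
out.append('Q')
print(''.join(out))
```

Execution trace: 'J' (try body) → 'Y' (try body, no exception) → 'M' (else) → 'Q' (after the try/except). Output: JYMQ

Answer: JYMQ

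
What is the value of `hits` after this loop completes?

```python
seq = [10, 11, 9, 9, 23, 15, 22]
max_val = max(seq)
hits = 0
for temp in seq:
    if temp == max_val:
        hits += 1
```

Count of max value 23 in [10, 11, 9, 9, 23, 15, 22]
`hits` takes the values: 0 → 1

Answer: 1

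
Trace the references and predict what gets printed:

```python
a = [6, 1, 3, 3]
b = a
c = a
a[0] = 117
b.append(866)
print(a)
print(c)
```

Key concept: multiple aliases.
Step by step:
`a = [6, 1, 3, 3]` → a = [6, 1, 3, 3]
`b = a` → b = [6, 1, 3, 3] (same object as a)
`c = a` → c = [6, 1, 3, 3] (same object as a, b)
`a[0] = 117` → a = [117, 1, 3, 3] (same object as b, c); b = [117, 1, 3, 3] (same object as a, c); c = [117, 1, 3, 3] (same object as a, b)
`b.append(866)` → a = [117, 1, 3, 3, 866] (same object as b, c); b = [117, 1, 3, 3, 866] (same object as a, c); c = [117, 1, 3, 3, 866] (same object as a, b)
`print(a)` → prints [117, 1, 3, 3, 866]
`print(c)` → prints [117, 1, 3, 3, 866]

Answer:
[117, 1, 3, 3, 866]
[117, 1, 3, 3, 866]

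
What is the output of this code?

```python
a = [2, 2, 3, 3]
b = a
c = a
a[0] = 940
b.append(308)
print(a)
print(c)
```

Key concept: multiple aliases.
Step by step:
`a = [2, 2, 3, 3]` → a = [2, 2, 3, 3]
`b = a` → b = [2, 2, 3, 3] (same object as a)
`c = a` → c = [2, 2, 3, 3] (same object as a, b)
`a[0] = 940` → a = [940, 2, 3, 3] (same object as b, c); b = [940, 2, 3, 3] (same object as a, c); c = [940, 2, 3, 3] (same object as a, b)
`b.append(308)` → a = [940, 2, 3, 3, 308] (same object as b, c); b = [940, 2, 3, 3, 308] (same object as a, c); c = [940, 2, 3, 3, 308] (same object as a, b)
`print(a)` → prints [940, 2, 3, 3, 308]
`print(c)` → prints [940, 2, 3, 3, 308]

Answer:
[940, 2, 3, 3, 308]
[940, 2, 3, 3, 308]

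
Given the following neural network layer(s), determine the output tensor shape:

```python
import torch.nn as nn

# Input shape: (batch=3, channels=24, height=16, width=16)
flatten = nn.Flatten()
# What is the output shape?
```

Input: (3, 24, 16, 16) -> Output: (3, 6144)

Answer: (3, 6144)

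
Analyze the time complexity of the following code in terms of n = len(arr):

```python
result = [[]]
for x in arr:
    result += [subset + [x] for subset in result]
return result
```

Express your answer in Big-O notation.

This is subset (power-set) generation — 2^n subsets, each materialised as a list of up to n elements. Time complexity: O(n · 2^n).

Answer: O(n · 2^n)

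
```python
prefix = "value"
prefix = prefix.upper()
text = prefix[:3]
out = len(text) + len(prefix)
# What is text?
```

Trace:
`prefix = "value"` → prefix = 'value'
`prefix = prefix.upper()` → prefix = 'VALUE'
`text = prefix[:3]` → text = 'VAL'
`out = len(text) + len(prefix)` → out = 8
So text = 'VAL'

Answer: 'VAL'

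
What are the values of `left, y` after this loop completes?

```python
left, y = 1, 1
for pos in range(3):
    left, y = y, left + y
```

Fibonacci: after 3 iterations
`left, y` takes the values: (1, 1) → (1, 2) → (2, 3) → (3, 5)

Answer: 3, 5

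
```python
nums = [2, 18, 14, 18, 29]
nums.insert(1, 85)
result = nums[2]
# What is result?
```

Trace:
`nums = [2, 18, 14, 18, 29]` → nums = [2, 18, 14, 18, 29]
`nums.insert(1, 85)` → nums = [2, 85, 18, 14, 18, 29]
`result = nums[2]` → result = 18
So result = 18

Answer: 18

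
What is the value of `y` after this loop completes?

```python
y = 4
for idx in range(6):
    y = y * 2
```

Multiply by 2, 6 times: 4 * 2^6 = 256
`y` takes the values: 4 → 8 → 16 → 32 → 64 → 128 → 256

Answer: 256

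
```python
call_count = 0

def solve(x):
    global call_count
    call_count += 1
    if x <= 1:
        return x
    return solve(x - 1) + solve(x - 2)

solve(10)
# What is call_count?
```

Calls(x) = 1 + Calls(x-1) + Calls(x-2); Calls(0)=Calls(1)=1. For x=10 this gives 177.

Answer: 177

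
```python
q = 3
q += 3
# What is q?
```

Trace:
`q = 3` → q = 3
`q += 3` → q = 6
So q = 6

Answer: 6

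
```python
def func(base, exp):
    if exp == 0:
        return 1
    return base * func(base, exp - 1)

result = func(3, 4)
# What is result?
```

func(3, 4) = 3 * 3 * 3 * 3 = 81

Answer: 81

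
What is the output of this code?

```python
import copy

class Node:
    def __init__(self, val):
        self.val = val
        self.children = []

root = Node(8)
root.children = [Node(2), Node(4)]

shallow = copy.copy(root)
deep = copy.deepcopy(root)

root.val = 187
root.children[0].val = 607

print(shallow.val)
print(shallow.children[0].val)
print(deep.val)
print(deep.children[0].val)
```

Key concept: deep copy with custom objects.
Step by step:
`root = Node(8)` → root = Node(val=8, children=[])
`root.children = [Node(2), Node(4)]` → root = Node(val=8, children=[Node(val=2, children=[]), Node(val=4, children=[])])
`shallow = copy.copy(root)` → shallow = Node(val=8, children=[Node(val=2, children=[]), Node(val=4, children=[])])
`deep = copy.deepcopy(root)` → deep = Node(val=8, children=[Node(val=2, children=[]), Node(val=4, children=[])])
`root.val = 187` → root = Node(val=187, children=[Node(val=2, children=[]), Node(val=4, children=[])])
`root.children[0].val = 607` → root = Node(val=187, children=[Node(val=607, children=[]), Node(val=4, children=[])]); shallow = Node(val=8, children=[Node(val=607, children=[]), Node(val=4, children=[])])
`print(shallow.val)` → prints 8
`print(shallow.children[0].val)` → prints 607
`print(deep.val)` → prints 8
`print(deep.children[0].val)` → prints 2

Answer:
8
607
8
2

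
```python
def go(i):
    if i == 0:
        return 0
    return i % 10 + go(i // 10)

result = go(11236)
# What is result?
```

Sum of digits of 11236: 6 + 3 + 2 + 1 + 1 = 13

Answer: 13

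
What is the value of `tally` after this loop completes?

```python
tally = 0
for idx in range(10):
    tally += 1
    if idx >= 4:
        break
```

Loop breaks when idx reaches 4, tally is 5
`tally` takes the values: 0 → 1 → 2 → 3 → 4 → 5

Answer: 5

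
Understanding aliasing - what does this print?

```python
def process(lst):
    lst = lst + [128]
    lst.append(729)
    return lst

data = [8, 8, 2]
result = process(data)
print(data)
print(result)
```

Key concept: rebinding parameter vs mutation.
Step by step:
`data = [8, 8, 2]` → data = [8, 8, 2]
`result = process(data)` → result = [8, 8, 2, 128, 729]
`print(data)` → prints [8, 8, 2]
`print(result)` → prints [8, 8, 2, 128, 729]

Answer:
[8, 8, 2]
[8, 8, 2, 128, 729]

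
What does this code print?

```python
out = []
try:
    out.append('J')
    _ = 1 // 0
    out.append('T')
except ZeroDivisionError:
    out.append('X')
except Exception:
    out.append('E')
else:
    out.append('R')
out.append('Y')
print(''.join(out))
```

Execution trace: 'J' (try body) → 'X' (except ZeroDivisionError) → 'Y' (after the try/except). Output: JXY

Answer: JXY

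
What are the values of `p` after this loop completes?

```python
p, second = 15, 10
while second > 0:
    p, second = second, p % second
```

GCD of 15 and 10
`p` takes the values: 15 → 10 → 5

Answer: 5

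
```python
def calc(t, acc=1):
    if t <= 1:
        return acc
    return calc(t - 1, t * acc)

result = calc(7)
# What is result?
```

Accumulator trace (n, acc): (7, 1) -> (6, 7) -> (5, 42) -> (4, 210) -> (3, 840) -> (2, 2520) -> (1, 5040) -> return 5040

Answer: 5040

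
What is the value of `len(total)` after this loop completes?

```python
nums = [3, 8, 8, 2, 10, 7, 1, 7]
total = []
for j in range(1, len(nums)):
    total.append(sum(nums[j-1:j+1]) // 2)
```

Number of 2-element averages
`total` takes the values: [] → [5] → [5, 8] → [5, 8, 5] → [5, 8, 5, 6] → [5, 8, 5, 6, 8] → [5, 8, 5, 6, 8, 4] → [5, 8, 5, 6, 8, 4, 4]
So `len(total)` = 7

Answer: 7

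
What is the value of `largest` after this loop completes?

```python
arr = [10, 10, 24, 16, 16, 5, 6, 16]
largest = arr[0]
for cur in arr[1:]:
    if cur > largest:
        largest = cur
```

Maximum of [10, 10, 24, 16, 16, 5, 6, 16]
`largest` takes the values: 10 → 24

Answer: 24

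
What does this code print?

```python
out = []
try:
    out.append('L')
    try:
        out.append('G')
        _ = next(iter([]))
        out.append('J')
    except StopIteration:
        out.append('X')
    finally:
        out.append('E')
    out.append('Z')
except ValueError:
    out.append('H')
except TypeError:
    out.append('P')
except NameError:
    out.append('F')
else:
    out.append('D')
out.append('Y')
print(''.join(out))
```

Execution trace: 'L' (try body) → 'G' (inner try body) → 'X' (inner except StopIteration) → 'E' (inner finally) → 'Z' (try body, no exception) → 'D' (else) → 'Y' (after the try/except). Output: LGXEZDY

Answer: LGXEZDY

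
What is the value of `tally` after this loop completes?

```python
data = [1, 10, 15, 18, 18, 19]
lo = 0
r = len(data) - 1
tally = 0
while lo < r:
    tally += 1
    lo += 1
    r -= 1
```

Iterations until pointers meet (list length 6)
`tally` takes the values: 0 → 1 → 2 → 3

Answer: 3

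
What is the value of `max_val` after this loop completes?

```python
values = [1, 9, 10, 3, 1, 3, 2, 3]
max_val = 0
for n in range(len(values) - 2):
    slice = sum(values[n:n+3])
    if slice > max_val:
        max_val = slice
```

Max sum of 3-element window in [1, 9, 10, 3, 1, 3, 2, 3]
`max_val` takes the values: 0 → 20 → 22

Answer: 22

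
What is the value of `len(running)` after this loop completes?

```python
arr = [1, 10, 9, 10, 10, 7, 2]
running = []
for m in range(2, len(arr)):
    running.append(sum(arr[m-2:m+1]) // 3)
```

Number of 3-element averages
`running` takes the values: [] → [6] → [6, 9] → [6, 9, 9] → [6, 9, 9, 9] → [6, 9, 9, 9, 6]
So `len(running)` = 5

Answer: 5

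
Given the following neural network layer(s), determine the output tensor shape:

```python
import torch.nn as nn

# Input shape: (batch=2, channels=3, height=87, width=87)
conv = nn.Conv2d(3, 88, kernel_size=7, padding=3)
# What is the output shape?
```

Input: (2, 3, 87, 87) -> Output: (2, 88, 87, 87)

Answer: (2, 88, 87, 87)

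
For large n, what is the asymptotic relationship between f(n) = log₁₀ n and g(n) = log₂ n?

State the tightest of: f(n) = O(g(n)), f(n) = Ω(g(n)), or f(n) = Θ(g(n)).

log₁₀ n vs log₂ n: f(n) = Θ(g(n)) — they are asymptotically equivalent (log bases differ by a constant factor).

Answer: f(n) = Θ(g(n)) — they are asymptotically equivalent (log bases differ by a constant factor).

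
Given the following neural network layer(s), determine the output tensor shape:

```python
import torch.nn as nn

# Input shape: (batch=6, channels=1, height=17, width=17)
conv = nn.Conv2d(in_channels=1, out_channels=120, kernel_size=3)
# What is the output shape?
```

Input: (6, 1, 17, 17) -> Output: (6, 120, 15, 15)

Answer: (6, 120, 15, 15)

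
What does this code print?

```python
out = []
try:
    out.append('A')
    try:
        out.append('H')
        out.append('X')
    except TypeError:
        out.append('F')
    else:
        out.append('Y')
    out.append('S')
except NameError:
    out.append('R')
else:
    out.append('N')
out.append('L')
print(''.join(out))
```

Execution trace: 'A' (try body) → 'H' (inner try body) → 'X' (inner try body, no exception) → 'Y' (inner else) → 'S' (try body, no exception) → 'N' (else) → 'L' (after the try/except). Output: AHXYSNL

Answer: AHXYSNL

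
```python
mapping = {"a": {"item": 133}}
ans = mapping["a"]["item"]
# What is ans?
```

Trace:
`mapping = {"a": {"item": 133}}` → mapping = {'a': {'item': 133}}
`ans = mapping["a"]["item"]` → ans = 133
So ans = 133

Answer: 133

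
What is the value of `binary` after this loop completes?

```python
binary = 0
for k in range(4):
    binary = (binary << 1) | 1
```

Build 4 consecutive 1-bits: 0b1111
`binary` takes the values: 0 → 1 → 3 → 7 → 15

Answer: 15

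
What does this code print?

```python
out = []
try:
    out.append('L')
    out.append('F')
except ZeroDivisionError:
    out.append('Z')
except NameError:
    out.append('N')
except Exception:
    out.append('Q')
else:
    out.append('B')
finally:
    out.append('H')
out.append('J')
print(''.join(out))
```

Execution trace: 'L' (try body) → 'F' (try body, no exception) → 'B' (else) → 'H' (finally) → 'J' (after the try/except). Output: LFBHJ

Answer: LFBHJ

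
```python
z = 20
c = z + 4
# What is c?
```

Trace:
`z = 20` → z = 20
`c = z + 4` → c = 24
So c = 24

Answer: 24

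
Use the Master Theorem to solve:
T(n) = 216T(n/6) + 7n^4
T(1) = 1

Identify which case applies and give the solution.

a=216, b=6, f(n)=7n^4. log_6(216) = 3. Since c=4 > 3 and the regularity condition holds (216(n/6)^4 = (216/6^4)n^4 with 216/6^4 < 1), Case 3 applies: T(n) = Θ(f(n)) = O(n^4).

Answer: O(n^4) - Case 3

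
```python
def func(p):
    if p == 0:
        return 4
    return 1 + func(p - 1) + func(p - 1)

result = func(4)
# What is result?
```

func(p) = 1 + 2·func(p-1), func(0)=4. Closed form: (4+1)·2^4 - 1 = 79.

Answer: 79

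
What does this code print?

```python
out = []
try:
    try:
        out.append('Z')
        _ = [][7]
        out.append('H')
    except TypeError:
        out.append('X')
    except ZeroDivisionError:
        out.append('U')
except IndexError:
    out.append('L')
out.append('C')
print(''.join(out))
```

Execution trace: 'Z' (try body) → 'L' (outer except IndexError) → 'C' (after the try/except). Output: ZLC

Answer: ZLC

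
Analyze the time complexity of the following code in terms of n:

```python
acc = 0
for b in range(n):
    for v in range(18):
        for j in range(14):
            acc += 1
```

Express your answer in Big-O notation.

Each loop level contributes: n × 1 × 1. Multiplying the contributions gives O(n).

Answer: O(n)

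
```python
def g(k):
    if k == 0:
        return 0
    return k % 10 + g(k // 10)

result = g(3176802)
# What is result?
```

Sum of digits of 3176802: 2 + 0 + 8 + 6 + 7 + 1 + 3 = 27

Answer: 27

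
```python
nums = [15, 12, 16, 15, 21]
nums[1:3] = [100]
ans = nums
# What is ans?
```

Trace:
`nums = [15, 12, 16, 15, 21]` → nums = [15, 12, 16, 15, 21]
`nums[1:3] = [100]` → nums = [15, 100, 15, 21]
`ans = nums` → ans = [15, 100, 15, 21]
So ans = [15, 100, 15, 21]

Answer: [15, 100, 15, 21]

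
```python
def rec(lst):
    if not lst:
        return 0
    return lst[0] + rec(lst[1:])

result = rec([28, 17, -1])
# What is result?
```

28 + 17 + (-1) + 0 = 44

Answer: 44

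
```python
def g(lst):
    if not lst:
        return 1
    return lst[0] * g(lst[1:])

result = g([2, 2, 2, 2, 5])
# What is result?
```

Product over [2, 2, 2, 2, 5] = 2 * 2 * 2 * 2 * 5 = 80

Answer: 80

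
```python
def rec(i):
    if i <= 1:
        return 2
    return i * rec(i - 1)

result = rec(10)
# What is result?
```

rec(10) = 10 * 9 * 8 * 7 * 6 * 5 * 4 * 3 * 2 * 2 = 7257600

Answer: 7257600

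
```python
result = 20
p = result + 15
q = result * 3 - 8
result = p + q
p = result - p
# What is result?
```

Trace:
`result = 20` → result = 20
`p = result + 15` → p = 35
`q = result * 3 - 8` → q = 52
`result = p + q` → result = 87
`p = result - p` → p = 52
So result = 87

Answer: 87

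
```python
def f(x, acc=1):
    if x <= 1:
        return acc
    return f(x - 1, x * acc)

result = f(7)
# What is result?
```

Accumulator trace (n, acc): (7, 1) -> (6, 7) -> (5, 42) -> (4, 210) -> (3, 840) -> (2, 2520) -> (1, 5040) -> return 5040

Answer: 5040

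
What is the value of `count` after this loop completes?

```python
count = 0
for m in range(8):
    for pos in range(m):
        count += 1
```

Triangle number: 0+1+2+...+7
`count` takes the values: 0 → 1 → 2 → 3 → 4 → 5 → 6 → 7 → 8 → 9 → 10 → 11 → 12 → 13 → 14 → 15 → 16 → 17 → 18 → 19 → 20 → 21 → 22 → 23 → 24 → 25 → 26 → 27 → 28

Answer: 28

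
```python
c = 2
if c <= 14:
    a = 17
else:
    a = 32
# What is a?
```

Trace:
`c = 2` → c = 2
`if c <= 14: ...` → c <= 14 is True → a = 17
So a = 17

Answer: 17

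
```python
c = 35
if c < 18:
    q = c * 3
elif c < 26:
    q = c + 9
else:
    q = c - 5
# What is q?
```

Trace:
`c = 35` → c = 35
`if c < 18: ...` → c < 18 is False, c < 26 is False, take else branch → q = 30
So q = 30

Answer: 30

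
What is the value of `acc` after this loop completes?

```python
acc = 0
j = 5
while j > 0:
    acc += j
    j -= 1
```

Sum 5 down to 1
`acc` takes the values: 0 → 5 → 9 → 12 → 14 → 15

Answer: 15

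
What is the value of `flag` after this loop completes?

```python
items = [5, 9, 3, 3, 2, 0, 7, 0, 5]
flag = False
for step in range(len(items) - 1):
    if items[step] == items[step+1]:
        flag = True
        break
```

Check consecutive duplicates in [5, 9, 3, 3, 2, 0, 7, 0, 5]
`flag` takes the values: False → True

Answer: True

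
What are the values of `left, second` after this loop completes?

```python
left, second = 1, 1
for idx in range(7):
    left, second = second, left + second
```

Fibonacci: after 7 iterations
`left, second` takes the values: (1, 1) → (1, 2) → (2, 3) → (3, 5) → (5, 8) → (8, 13) → (13, 21) → (21, 34)

Answer: 21, 34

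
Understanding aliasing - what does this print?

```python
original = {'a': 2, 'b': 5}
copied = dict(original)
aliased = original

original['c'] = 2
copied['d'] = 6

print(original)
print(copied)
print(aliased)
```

Key concept: dict() creates copy, assignment creates alias.
Step by step:
`original = {'a': 2, 'b': 5}` → original = {'a': 2, 'b': 5}
`copied = dict(original)` → copied = {'a': 2, 'b': 5}
`aliased = original` → aliased = {'a': 2, 'b': 5} (same object as original)
`original['c'] = 2` → original = {'a': 2, 'b': 5, 'c': 2} (same object as aliased); aliased = {'a': 2, 'b': 5, 'c': 2} (same object as original)
`copied['d'] = 6` → copied = {'a': 2, 'b': 5, 'd': 6}
`print(original)` → prints {'a': 2, 'b': 5, 'c': 2}
`print(copied)` → prints {'a': 2, 'b': 5, 'd': 6}
`print(aliased)` → prints {'a': 2, 'b': 5, 'c': 2}

Answer:
{'a': 2, 'b': 5, 'c': 2}
{'a': 2, 'b': 5, 'd': 6}
{'a': 2, 'b': 5, 'c': 2}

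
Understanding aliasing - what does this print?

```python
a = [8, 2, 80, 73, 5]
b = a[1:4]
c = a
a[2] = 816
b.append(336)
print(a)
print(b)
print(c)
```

Key concept: slice vs alias.
Step by step:
`a = [8, 2, 80, 73, 5]` → a = [8, 2, 80, 73, 5]
`b = a[1:4]` → b = [2, 80, 73]
`c = a` → c = [8, 2, 80, 73, 5] (same object as a)
`a[2] = 816` → a = [8, 2, 816, 73, 5] (same object as c); c = [8, 2, 816, 73, 5] (same object as a)
`b.append(336)` → b = [2, 80, 73, 336]
`print(a)` → prints [8, 2, 816, 73, 5]
`print(b)` → prints [2, 80, 73, 336]
`print(c)` → prints [8, 2, 816, 73, 5]

Answer:
[8, 2, 816, 73, 5]
[2, 80, 73, 336]
[8, 2, 816, 73, 5]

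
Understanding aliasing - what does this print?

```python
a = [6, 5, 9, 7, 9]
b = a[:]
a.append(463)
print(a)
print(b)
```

Key concept: slice [:] creates copy.
Step by step:
`a = [6, 5, 9, 7, 9]` → a = [6, 5, 9, 7, 9]
`b = a[:]` → b = [6, 5, 9, 7, 9]
`a.append(463)` → a = [6, 5, 9, 7, 9, 463]
`print(a)` → prints [6, 5, 9, 7, 9, 463]
`print(b)` → prints [6, 5, 9, 7, 9]

Answer:
[6, 5, 9, 7, 9, 463]
[6, 5, 9, 7, 9]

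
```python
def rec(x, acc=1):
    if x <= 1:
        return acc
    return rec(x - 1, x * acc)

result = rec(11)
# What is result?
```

Accumulator trace (n, acc): (11, 1) -> (10, 11) -> (9, 110) -> (8, 990) -> (7, 7920) -> (6, 55440) -> (5, 332640) -> (4, 1663200) -> (3, 6652800) -> (2, 19958400) -> (1, 39916800) -> return 39916800

Answer: 39916800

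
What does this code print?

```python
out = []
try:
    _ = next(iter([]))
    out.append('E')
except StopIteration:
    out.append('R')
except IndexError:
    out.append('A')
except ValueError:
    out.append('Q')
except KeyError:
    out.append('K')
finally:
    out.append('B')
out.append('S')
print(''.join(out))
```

Execution trace: 'R' (except StopIteration) → 'B' (finally) → 'S' (after the try/except). Output: RBS

Answer: RBS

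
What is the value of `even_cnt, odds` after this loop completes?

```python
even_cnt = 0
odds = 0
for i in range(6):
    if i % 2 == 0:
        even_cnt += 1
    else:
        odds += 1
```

Count evens and odds in range(6)
`even_cnt, odds` takes the values: (0, 0) → (1, 0) → (1, 1) → (2, 1) → (2, 2) → (3, 2) → (3, 3)

Answer: 3, 3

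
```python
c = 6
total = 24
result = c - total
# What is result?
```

Trace:
`c = 6` → c = 6
`total = 24` → total = 24
`result = c - total` → result = -18
So result = -18

Answer: -18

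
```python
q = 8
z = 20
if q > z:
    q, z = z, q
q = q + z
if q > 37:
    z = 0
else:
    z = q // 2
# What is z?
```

Trace:
`q = 8` → q = 8
`z = 20` → z = 20
`if q > z: ...` → q > z is False → no variable changes
`q = q + z` → q = 28
`if q > 37: ...` → q > 37 is False, take else branch → z = 14
So z = 14

Answer: 14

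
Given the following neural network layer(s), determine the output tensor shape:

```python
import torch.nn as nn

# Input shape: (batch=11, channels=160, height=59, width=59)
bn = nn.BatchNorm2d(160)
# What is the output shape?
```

Input: (11, 160, 59, 59) -> Output: (11, 160, 59, 59)

Answer: (11, 160, 59, 59)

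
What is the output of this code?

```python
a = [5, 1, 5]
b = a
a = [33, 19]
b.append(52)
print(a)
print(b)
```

Key concept: rebinding vs mutation: a is rebound to a new list, b still points at the original.
Step by step:
`a = [5, 1, 5]` → a = [5, 1, 5]
`b = a` → b = [5, 1, 5] (same object as a)
`a = [33, 19]` → a = [33, 19]
`b.append(52)` → b = [5, 1, 5, 52]
`print(a)` → prints [33, 19]
`print(b)` → prints [5, 1, 5, 52]

Answer:
[33, 19]
[5, 1, 5, 52]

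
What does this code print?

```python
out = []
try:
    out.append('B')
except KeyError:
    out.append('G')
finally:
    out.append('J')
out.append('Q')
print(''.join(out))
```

Execution trace: 'B' (try body, no exception) → 'J' (finally) → 'Q' (after the try/except). Output: BJQ

Answer: BJQ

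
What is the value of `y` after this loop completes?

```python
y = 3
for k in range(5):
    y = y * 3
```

Multiply by 3, 5 times: 3 * 3^5 = 729
`y` takes the values: 3 → 9 → 27 → 81 → 243 → 729

Answer: 729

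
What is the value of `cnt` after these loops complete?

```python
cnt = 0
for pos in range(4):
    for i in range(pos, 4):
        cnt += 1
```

Upper triangle: 4 + 3 + ... + 1
`cnt` takes the values: 0 → 1 → 2 → 3 → 4 → 5 → 6 → 7 → 8 → 9 → 10

Answer: 10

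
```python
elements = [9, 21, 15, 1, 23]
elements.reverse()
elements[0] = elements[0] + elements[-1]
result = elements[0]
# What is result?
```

Trace:
`elements = [9, 21, 15, 1, 23]` → elements = [9, 21, 15, 1, 23]
`elements.reverse()` → elements = [23, 1, 15, 21, 9]
`elements[0] = elements[0] + elements[-1]` → elements = [32, 1, 15, 21, 9]
`result = elements[0]` → result = 32
So result = 32

Answer: 32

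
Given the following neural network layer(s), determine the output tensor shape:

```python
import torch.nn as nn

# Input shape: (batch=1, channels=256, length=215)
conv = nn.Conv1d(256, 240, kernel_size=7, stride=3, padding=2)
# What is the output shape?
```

Input: (1, 256, 215) -> Output: (1, 240, 71)

Answer: (1, 240, 71)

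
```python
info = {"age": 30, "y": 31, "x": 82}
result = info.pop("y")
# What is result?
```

Trace:
`info = {"age": 30, "y": 31, "x": 82}` → info = {'age': 30, 'y': 31, 'x': 82}
`result = info.pop("y")` → info = {'age': 30, 'x': 82}; result = 31
So result = 31

Answer: 31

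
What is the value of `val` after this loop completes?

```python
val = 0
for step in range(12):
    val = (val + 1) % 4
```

Increment mod 4, 12 times = 0
`val` takes the values: 0 → 1 → 2 → 3 → 0 → 1 → 2 → 3 → 0 → 1 → 2 → 3 → 0

Answer: 0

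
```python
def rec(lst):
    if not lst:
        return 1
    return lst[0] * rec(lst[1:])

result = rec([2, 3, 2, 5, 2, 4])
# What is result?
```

Product over [2, 3, 2, 5, 2, 4] = 2 * 3 * 2 * 5 * 2 * 4 = 480

Answer: 480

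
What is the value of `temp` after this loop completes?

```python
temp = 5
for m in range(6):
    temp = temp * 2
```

Multiply by 2, 6 times: 5 * 2^6 = 320
`temp` takes the values: 5 → 10 → 20 → 40 → 80 → 160 → 320

Answer: 320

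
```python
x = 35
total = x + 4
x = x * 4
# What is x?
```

Trace:
`x = 35` → x = 35
`total = x + 4` → total = 39
`x = x * 4` → x = 140
So x = 140

Answer: 140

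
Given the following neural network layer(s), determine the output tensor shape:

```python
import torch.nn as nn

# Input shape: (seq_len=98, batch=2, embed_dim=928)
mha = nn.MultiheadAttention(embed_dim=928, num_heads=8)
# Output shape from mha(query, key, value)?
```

Input: (98, 2, 928) -> Output: (98, 2, 928)

Answer: (98, 2, 928)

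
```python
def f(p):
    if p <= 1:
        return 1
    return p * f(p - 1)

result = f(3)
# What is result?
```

f(3) = 3 * 2 * 1 = 6

Answer: 6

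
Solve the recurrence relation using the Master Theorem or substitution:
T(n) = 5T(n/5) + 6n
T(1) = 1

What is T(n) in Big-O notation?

By Master Theorem: a=5, b=5, f(n)=6n. Since log_5(5) = 1 and f(n) = Θ(n^1), Case 2 applies. T(n) = O(n log n).

Answer: O(n log n)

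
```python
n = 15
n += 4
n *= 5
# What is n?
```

Trace:
`n = 15` → n = 15
`n += 4` → n = 19
`n *= 5` → n = 95
So n = 95

Answer: 95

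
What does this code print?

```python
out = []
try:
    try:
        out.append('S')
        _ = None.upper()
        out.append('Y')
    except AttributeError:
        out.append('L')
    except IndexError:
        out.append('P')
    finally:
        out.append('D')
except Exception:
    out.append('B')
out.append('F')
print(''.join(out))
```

Execution trace: 'S' (inner try body) → 'L' (inner except AttributeError) → 'D' (inner finally) → 'F' (after the try/except). Output: SLDF

Answer: SLDF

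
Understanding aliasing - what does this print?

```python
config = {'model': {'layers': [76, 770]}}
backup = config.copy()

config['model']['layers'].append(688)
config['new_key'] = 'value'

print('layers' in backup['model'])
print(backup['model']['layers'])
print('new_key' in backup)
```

Key concept: shallow copy gotcha with nested dict.
Step by step:
`config = {'model': {'layers': [76, 770]}}` → config = {'model': {'layers': [76, 770]}}
`backup = config.copy()` → backup = {'model': {'layers': [76, 770]}}
`config['model']['layers'].append(688)` → config = {'model': {'layers': [76, 770, 688]}}; backup = {'model': {'layers': [76, 770, 688]}}
`config['new_key'] = 'value'` → config = {'model': {'layers': [76, 770, 688]}, 'new_key': 'value'}
`print('layers' in backup['model'])` → prints True
`print(backup['model']['layers'])` → prints [76, 770, 688]
`print('new_key' in backup)` → prints False

Answer:
True
[76, 770, 688]
False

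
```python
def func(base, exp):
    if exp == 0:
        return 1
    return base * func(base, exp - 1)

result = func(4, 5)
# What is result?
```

func(4, 5) = 4 * 4 * 4 * 4 * 4 = 1024

Answer: 1024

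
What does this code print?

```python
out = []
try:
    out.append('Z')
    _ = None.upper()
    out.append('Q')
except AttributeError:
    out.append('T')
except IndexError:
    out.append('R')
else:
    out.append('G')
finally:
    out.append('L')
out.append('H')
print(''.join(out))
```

Execution trace: 'Z' (try body) → 'T' (except AttributeError) → 'L' (finally) → 'H' (after the try/except). Output: ZTLH

Answer: ZTLH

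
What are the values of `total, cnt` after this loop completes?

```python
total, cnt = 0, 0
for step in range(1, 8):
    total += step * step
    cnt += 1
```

Sum of squares and count
`total, cnt` takes the values: (0, 0) → (1, 0) → (1, 1) → (5, 1) → (5, 2) → (14, 2) → (14, 3) → (30, 3) → (30, 4) → (55, 4) → (55, 5) → (91, 5) → (91, 6) → (140, 6) → (140, 7)

Answer: 140, 7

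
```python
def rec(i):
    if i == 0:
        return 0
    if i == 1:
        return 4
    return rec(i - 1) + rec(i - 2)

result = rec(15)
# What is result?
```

Build up from base cases: rec(0)=0, rec(1)=4, rec(2)=4, rec(3)=8, rec(4)=12, rec(5)=20, rec(6)=32, ..., rec(15)=2440

Answer: 2440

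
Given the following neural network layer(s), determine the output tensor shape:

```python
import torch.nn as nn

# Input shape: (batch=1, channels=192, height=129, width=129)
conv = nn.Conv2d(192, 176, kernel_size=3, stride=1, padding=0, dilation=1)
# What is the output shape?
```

Input: (1, 192, 129, 129) -> Output: (1, 176, 127, 127)

Answer: (1, 176, 127, 127)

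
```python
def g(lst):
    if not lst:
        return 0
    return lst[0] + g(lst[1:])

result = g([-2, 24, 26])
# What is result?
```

(-2) + 24 + 26 + 0 = 48

Answer: 48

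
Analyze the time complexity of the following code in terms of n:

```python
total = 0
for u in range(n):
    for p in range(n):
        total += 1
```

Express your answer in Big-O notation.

Each loop level contributes: n × n. Multiplying the contributions gives O(n^2).

Answer: O(n^2)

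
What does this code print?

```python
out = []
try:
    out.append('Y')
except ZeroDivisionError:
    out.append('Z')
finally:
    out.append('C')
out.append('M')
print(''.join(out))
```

Execution trace: 'Y' (try body, no exception) → 'C' (finally) → 'M' (after the try/except). Output: YCM

Answer: YCM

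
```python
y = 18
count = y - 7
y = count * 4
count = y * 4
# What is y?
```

Trace:
`y = 18` → y = 18
`count = y - 7` → count = 11
`y = count * 4` → y = 44
`count = y * 4` → count = 176
So y = 44

Answer: 44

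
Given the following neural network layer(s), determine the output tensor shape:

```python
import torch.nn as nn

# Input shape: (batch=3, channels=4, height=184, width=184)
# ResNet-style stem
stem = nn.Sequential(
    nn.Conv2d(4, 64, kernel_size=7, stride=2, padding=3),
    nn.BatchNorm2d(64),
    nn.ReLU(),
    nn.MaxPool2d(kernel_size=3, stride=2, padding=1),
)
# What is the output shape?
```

Input: (3, 4, 184, 184) -> after Conv2d 7x7 stride=2: (3, 64, 92, 92) -> Output: (3, 64, 46, 46)

Answer: (3, 64, 46, 46)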